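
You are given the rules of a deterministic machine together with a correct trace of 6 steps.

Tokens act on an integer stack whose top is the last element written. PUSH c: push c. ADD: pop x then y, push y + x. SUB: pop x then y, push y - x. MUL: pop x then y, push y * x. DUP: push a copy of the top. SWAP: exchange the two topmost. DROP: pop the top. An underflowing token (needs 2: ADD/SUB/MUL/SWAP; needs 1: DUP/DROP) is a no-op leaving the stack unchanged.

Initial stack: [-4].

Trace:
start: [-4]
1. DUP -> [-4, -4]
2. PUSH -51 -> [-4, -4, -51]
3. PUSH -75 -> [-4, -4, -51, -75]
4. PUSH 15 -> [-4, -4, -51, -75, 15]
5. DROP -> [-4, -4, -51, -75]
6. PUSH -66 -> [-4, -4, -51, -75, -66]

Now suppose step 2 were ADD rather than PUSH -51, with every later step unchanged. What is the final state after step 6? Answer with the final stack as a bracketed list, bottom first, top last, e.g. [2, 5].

[-8, -75, -66]

(re-executing from step 2 with the substitution; state before step 2: [-4, -4])
2. ADD -> [-8]
3. PUSH -75 -> [-8, -75]
4. PUSH 15 -> [-8, -75, 15]
5. DROP -> [-8, -75]
6. PUSH -66 -> [-8, -75, -66]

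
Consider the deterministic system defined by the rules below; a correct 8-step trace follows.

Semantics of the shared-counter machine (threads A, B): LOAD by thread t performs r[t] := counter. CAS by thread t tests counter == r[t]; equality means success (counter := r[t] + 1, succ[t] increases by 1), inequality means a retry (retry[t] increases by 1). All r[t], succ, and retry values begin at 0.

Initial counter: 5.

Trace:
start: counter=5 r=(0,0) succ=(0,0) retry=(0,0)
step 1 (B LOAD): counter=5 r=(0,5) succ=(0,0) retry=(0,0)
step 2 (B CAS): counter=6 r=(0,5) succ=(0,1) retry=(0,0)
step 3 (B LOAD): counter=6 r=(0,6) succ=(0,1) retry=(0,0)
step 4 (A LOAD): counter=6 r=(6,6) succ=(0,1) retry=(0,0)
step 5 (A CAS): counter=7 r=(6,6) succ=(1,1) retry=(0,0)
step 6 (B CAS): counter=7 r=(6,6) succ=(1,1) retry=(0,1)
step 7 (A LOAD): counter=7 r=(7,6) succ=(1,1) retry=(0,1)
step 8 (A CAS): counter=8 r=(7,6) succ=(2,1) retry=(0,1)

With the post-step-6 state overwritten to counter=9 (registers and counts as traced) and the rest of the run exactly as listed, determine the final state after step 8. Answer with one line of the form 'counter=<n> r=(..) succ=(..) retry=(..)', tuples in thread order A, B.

state after step 6 := counter=9 r=(6,6) succ=(1,1) retry=(0,1)
step 7 (A LOAD): counter=9 r=(9,6) succ=(1,1) retry=(0,1)
step 8 (A CAS): counter=10 r=(9,6) succ=(2,1) retry=(0,1)

counter=10 r=(9,6) succ=(2,1) retry=(0,1)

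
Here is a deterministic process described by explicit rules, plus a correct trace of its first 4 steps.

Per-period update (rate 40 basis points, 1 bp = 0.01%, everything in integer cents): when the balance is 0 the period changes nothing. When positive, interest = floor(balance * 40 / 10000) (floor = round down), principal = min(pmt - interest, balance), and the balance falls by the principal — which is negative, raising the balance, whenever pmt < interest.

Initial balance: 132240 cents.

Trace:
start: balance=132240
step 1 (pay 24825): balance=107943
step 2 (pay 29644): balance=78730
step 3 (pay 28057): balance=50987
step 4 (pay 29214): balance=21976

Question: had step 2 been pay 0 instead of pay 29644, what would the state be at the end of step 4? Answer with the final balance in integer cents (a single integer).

51859

(re-executing from step 2 with the substitution; state before step 2: balance=107943)
step 2 (pay 0): balance=108374
step 3 (pay 28057): balance=80750
step 4 (pay 29214): balance=51859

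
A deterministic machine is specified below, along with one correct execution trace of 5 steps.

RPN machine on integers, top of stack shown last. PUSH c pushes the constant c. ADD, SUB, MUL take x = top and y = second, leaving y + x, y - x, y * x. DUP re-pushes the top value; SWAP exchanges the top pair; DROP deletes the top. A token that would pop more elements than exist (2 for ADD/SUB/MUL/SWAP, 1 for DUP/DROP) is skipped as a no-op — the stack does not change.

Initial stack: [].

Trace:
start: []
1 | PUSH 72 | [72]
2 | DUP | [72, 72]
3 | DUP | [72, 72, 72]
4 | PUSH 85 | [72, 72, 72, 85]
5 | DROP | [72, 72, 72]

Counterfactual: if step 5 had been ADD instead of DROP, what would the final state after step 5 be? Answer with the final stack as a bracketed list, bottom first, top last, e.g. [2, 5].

(re-executing from step 5 with the substitution; state before step 5: [72, 72, 72, 85])
5 | ADD | [72, 72, 157]

[72, 72, 157]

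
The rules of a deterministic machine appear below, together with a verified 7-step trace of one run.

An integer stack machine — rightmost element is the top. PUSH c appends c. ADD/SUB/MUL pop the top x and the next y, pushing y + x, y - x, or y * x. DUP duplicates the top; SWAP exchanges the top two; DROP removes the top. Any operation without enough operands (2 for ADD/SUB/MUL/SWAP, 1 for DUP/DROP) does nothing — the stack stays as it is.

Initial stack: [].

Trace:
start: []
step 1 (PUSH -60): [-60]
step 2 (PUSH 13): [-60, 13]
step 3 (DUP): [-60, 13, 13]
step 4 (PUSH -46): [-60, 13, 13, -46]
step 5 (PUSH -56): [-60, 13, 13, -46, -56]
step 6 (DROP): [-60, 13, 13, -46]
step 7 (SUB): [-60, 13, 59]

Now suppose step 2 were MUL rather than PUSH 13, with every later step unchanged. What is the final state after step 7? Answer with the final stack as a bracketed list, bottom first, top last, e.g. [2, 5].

[-60, -14]

(re-executing from step 2 with the substitution; state before step 2: [-60])
step 2 (MUL): [-60]
step 3 (DUP): [-60, -60]
step 4 (PUSH -46): [-60, -60, -46]
step 5 (PUSH -56): [-60, -60, -46, -56]
step 6 (DROP): [-60, -60, -46]
step 7 (SUB): [-60, -14]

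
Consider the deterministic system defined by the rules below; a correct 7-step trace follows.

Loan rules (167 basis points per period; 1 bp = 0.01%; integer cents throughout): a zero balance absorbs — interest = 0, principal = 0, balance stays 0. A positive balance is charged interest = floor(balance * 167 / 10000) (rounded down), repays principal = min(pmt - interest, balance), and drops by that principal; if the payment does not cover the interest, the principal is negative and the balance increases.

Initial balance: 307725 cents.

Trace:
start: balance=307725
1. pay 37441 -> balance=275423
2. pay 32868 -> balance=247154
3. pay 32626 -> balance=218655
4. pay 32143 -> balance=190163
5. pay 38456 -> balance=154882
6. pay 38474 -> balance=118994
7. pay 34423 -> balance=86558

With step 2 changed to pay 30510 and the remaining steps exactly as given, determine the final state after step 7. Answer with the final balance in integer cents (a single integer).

(re-executing from step 2 with the substitution; state before step 2: balance=275423)
2. pay 30510 -> balance=249512
3. pay 32626 -> balance=221052
4. pay 32143 -> balance=192600
5. pay 38456 -> balance=157360
6. pay 38474 -> balance=121513
7. pay 34423 -> balance=89119

89119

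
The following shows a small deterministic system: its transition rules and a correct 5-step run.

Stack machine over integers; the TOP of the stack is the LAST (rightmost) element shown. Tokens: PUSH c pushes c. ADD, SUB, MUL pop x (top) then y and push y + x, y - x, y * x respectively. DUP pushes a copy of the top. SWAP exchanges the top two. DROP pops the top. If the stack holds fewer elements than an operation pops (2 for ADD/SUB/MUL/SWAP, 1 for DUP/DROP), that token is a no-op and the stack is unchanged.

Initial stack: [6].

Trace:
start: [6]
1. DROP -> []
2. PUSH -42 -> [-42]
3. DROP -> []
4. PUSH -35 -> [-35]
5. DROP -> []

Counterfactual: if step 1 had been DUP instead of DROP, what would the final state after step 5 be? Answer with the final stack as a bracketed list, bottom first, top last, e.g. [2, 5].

(re-executing from step 1 with the substitution; state before step 1: [6])
1. DUP -> [6, 6]
2. PUSH -42 -> [6, 6, -42]
3. DROP -> [6, 6]
4. PUSH -35 -> [6, 6, -35]
5. DROP -> [6, 6]

[6, 6]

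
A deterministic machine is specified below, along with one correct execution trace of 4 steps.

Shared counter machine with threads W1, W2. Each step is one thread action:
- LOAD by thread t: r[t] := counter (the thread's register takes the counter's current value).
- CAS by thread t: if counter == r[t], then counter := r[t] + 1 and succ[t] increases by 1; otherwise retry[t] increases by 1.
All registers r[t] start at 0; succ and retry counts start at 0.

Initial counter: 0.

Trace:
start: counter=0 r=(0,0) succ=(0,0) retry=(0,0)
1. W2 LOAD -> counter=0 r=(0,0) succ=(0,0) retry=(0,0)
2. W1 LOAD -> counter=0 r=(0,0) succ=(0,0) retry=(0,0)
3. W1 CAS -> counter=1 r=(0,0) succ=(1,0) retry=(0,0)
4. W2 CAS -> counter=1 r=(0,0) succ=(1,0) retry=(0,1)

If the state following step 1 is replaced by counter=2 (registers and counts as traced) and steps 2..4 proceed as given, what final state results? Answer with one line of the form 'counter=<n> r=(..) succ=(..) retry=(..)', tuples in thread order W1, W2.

state after step 1 := counter=2 r=(0,0) succ=(0,0) retry=(0,0)
2. W1 LOAD -> counter=2 r=(2,0) succ=(0,0) retry=(0,0)
3. W1 CAS -> counter=3 r=(2,0) succ=(1,0) retry=(0,0)
4. W2 CAS -> counter=3 r=(2,0) succ=(1,0) retry=(0,1)

counter=3 r=(2,0) succ=(1,0) retry=(0,1)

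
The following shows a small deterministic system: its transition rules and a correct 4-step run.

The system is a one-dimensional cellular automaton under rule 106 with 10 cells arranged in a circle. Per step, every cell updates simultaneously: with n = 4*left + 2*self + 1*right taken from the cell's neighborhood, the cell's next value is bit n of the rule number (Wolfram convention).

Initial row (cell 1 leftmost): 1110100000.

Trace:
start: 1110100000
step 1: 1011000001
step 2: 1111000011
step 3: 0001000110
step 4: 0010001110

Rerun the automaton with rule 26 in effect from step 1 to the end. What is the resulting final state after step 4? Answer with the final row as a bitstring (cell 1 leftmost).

(re-executing steps 1..4 under rule 26; state before step 1: 1110100000)
step 1: 1000010001
step 2: 0100101011
step 3: 0011000010
step 4: 0110100101

0110100101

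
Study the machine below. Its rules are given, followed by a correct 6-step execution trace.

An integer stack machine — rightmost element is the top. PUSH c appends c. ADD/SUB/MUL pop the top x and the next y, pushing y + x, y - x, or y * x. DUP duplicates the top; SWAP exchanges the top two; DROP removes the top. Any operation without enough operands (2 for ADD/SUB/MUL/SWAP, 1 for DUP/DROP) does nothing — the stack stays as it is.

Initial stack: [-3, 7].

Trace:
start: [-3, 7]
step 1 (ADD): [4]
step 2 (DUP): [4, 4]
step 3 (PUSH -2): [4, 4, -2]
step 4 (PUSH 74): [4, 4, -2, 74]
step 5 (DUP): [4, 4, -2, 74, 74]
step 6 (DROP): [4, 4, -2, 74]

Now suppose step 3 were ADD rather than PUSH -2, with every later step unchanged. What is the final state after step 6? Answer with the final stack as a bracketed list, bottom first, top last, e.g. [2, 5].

(re-executing from step 3 with the substitution; state before step 3: [4, 4])
step 3 (ADD): [8]
step 4 (PUSH 74): [8, 74]
step 5 (DUP): [8, 74, 74]
step 6 (DROP): [8, 74]

[8, 74]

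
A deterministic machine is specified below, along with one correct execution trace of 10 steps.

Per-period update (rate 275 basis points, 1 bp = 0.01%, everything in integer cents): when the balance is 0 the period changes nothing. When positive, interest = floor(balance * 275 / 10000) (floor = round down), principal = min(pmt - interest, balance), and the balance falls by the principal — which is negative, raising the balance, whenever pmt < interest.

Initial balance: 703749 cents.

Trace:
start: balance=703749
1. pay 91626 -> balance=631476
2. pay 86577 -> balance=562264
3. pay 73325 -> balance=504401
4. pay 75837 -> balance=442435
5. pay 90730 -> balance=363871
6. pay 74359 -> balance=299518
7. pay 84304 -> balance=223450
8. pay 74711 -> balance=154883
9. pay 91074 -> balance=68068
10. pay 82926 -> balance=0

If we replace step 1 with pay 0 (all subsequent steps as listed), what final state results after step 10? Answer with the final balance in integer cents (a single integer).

(re-executing from step 1 with the substitution; state before step 1: balance=703749)
1. pay 0 -> balance=723102
2. pay 86577 -> balance=656410
3. pay 73325 -> balance=601136
4. pay 75837 -> balance=541830
5. pay 90730 -> balance=466000
6. pay 74359 -> balance=404456
7. pay 84304 -> balance=331274
8. pay 74711 -> balance=265673
9. pay 91074 -> balance=181905
10. pay 82926 -> balance=103981

103981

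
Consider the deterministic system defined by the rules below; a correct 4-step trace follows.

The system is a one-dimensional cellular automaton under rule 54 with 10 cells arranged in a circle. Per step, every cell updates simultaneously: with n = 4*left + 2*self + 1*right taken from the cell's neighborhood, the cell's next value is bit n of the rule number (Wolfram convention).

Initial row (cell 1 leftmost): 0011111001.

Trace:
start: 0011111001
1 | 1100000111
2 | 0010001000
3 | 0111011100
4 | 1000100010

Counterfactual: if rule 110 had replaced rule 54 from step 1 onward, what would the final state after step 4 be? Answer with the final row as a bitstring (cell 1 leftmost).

0111110000

(re-executing steps 1..4 under rule 110; state before step 1: 0011111001)
1 | 0110001011
2 | 1110011111
3 | 0010110000
4 | 0111110000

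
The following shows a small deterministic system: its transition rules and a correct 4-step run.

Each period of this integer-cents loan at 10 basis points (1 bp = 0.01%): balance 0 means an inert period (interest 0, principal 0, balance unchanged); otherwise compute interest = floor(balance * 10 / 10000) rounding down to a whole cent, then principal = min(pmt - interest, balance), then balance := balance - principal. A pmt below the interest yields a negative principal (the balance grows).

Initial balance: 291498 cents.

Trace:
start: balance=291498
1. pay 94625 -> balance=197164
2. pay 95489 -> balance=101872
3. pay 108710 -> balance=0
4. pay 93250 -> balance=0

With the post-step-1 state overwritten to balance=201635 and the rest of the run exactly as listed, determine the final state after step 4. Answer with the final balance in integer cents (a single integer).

state after step 1 := balance=201635
2. pay 95489 -> balance=106347
3. pay 108710 -> balance=0
4. pay 93250 -> balance=0

0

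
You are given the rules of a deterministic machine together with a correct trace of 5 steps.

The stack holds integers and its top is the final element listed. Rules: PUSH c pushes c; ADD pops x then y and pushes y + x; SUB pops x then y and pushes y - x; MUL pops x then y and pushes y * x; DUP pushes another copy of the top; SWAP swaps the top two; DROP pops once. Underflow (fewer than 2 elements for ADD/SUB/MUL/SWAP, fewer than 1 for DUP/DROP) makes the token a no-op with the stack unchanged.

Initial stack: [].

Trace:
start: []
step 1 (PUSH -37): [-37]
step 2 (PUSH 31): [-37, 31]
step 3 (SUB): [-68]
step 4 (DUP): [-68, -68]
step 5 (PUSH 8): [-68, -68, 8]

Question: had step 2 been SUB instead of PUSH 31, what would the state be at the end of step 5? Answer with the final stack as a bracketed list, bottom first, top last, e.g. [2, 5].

(re-executing from step 2 with the substitution; state before step 2: [-37])
step 2 (SUB): [-37]
step 3 (SUB): [-37]
step 4 (DUP): [-37, -37]
step 5 (PUSH 8): [-37, -37, 8]

[-37, -37, 8]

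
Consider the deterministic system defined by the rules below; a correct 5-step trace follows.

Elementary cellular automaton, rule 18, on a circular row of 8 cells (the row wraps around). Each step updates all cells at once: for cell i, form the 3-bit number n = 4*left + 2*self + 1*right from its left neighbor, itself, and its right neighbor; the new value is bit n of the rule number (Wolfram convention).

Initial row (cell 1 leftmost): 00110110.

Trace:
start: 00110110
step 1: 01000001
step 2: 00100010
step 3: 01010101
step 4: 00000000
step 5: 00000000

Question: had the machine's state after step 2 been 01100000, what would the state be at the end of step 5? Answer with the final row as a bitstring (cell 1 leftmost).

state after step 2 := 01100000
step 3: 10010000
step 4: 01101001
step 5: 00000110

00000110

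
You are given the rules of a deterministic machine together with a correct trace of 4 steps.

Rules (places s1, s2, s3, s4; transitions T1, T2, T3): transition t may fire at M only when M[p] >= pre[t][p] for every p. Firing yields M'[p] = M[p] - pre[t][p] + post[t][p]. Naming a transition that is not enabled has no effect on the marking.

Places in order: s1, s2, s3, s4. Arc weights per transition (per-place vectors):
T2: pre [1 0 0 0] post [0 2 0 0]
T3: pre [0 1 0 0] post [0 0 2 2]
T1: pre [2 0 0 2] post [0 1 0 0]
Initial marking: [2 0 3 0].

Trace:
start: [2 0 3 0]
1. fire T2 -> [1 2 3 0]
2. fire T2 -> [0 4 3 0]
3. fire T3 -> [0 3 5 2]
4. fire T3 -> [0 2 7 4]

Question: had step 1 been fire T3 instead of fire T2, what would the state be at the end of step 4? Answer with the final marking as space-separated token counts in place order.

1 0 7 4

(re-executing from step 1 with the substitution; state before step 1: [2 0 3 0])
1. fire T3 -> [2 0 3 0]
2. fire T2 -> [1 2 3 0]
3. fire T3 -> [1 1 5 2]
4. fire T3 -> [1 0 7 4]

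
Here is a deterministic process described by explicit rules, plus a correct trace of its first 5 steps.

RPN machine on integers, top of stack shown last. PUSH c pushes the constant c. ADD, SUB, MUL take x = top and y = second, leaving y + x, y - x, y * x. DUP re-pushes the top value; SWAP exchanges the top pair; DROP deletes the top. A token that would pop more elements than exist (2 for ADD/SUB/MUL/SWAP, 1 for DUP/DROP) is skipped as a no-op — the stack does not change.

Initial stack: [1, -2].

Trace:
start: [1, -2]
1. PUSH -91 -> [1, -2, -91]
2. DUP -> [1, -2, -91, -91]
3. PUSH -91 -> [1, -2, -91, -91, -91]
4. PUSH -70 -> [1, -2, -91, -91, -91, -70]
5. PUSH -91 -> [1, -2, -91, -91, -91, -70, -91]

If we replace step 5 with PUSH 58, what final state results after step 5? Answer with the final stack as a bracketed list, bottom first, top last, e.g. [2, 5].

[1, -2, -91, -91, -91, -70, 58]

(re-executing from step 5 with the substitution; state before step 5: [1, -2, -91, -91, -91, -70])
5. PUSH 58 -> [1, -2, -91, -91, -91, -70, 58]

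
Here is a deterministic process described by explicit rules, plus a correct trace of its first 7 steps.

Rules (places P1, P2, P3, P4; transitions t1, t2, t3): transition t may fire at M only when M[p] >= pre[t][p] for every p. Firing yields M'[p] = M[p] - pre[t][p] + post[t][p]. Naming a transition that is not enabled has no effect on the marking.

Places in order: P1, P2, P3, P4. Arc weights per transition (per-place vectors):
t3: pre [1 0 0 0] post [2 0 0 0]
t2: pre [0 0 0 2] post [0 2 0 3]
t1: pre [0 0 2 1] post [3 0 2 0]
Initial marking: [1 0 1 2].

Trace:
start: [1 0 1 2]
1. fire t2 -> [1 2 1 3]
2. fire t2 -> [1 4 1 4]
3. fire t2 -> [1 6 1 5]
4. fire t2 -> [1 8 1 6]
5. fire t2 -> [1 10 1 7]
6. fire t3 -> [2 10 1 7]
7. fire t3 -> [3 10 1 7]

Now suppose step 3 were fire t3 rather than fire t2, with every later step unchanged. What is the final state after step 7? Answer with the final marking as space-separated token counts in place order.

4 8 1 6

(re-executing from step 3 with the substitution; state before step 3: [1 4 1 4])
3. fire t3 -> [2 4 1 4]
4. fire t2 -> [2 6 1 5]
5. fire t2 -> [2 8 1 6]
6. fire t3 -> [3 8 1 6]
7. fire t3 -> [4 8 1 6]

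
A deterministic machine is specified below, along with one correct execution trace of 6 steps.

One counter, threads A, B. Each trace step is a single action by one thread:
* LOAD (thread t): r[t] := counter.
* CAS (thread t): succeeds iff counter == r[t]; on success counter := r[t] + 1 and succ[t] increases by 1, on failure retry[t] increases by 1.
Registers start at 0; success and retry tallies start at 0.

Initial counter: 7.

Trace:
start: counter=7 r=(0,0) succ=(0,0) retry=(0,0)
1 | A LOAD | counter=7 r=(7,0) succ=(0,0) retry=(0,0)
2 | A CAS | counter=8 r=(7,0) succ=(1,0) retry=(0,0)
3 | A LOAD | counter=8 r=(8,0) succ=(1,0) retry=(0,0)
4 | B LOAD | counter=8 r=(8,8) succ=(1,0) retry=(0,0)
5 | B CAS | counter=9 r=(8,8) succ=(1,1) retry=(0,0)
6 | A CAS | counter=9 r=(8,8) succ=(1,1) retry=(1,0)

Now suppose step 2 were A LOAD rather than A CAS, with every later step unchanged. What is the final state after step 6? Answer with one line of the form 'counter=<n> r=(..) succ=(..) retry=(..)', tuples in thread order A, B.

counter=8 r=(7,7) succ=(0,1) retry=(1,0)

(re-executing from step 2 with the substitution; state before step 2: counter=7 r=(7,0) succ=(0,0) retry=(0,0))
2 | A LOAD | counter=7 r=(7,0) succ=(0,0) retry=(0,0)
3 | A LOAD | counter=7 r=(7,0) succ=(0,0) retry=(0,0)
4 | B LOAD | counter=7 r=(7,7) succ=(0,0) retry=(0,0)
5 | B CAS | counter=8 r=(7,7) succ=(0,1) retry=(0,0)
6 | A CAS | counter=8 r=(7,7) succ=(0,1) retry=(1,0)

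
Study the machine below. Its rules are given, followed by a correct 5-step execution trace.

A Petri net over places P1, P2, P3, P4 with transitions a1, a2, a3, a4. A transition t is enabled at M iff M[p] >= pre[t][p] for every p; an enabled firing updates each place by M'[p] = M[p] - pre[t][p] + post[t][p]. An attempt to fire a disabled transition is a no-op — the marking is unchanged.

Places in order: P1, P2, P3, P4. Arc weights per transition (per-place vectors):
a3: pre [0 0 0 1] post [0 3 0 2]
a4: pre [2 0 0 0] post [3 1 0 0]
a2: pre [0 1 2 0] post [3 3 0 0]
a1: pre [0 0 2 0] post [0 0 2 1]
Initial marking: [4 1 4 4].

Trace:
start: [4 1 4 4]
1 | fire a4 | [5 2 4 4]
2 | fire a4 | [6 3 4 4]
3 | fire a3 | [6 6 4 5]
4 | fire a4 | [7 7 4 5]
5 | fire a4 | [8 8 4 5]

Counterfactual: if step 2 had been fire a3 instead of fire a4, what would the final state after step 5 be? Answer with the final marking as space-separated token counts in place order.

7 10 4 6

(re-executing from step 2 with the substitution; state before step 2: [5 2 4 4])
2 | fire a3 | [5 5 4 5]
3 | fire a3 | [5 8 4 6]
4 | fire a4 | [6 9 4 6]
5 | fire a4 | [7 10 4 6]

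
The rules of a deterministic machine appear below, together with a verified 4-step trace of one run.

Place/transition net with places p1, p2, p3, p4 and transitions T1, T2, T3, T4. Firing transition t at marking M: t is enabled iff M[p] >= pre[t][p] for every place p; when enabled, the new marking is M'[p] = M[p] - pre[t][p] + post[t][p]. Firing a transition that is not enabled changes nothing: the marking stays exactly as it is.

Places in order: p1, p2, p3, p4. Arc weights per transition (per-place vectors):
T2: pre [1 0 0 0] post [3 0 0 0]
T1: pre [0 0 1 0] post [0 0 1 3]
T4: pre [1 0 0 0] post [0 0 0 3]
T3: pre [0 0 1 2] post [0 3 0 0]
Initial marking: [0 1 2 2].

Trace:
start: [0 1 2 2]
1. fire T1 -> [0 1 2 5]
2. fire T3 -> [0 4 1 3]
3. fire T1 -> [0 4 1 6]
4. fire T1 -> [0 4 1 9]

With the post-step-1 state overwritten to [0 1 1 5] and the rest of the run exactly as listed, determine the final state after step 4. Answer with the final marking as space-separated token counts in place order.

0 4 0 3

state after step 1 := [0 1 1 5]
2. fire T3 -> [0 4 0 3]
3. fire T1 -> [0 4 0 3]
4. fire T1 -> [0 4 0 3]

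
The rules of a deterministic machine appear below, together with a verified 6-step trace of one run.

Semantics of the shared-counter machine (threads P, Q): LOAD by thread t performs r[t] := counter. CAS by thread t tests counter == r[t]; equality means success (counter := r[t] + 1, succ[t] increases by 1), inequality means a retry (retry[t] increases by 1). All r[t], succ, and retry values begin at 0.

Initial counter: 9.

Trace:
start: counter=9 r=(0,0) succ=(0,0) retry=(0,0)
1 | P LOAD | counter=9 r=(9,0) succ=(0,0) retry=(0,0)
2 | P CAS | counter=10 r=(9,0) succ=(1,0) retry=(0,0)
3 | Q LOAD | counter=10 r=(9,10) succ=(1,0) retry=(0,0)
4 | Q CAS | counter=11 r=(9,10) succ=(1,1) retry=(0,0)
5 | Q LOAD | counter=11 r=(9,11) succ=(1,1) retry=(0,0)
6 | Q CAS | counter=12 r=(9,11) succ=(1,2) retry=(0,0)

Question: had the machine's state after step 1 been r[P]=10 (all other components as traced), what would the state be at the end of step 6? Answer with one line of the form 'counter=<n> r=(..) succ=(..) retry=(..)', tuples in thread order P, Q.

counter=11 r=(10,10) succ=(0,2) retry=(1,0)

state after step 1 := counter=9 r=(10,0) succ=(0,0) retry=(0,0)
2 | P CAS | counter=9 r=(10,0) succ=(0,0) retry=(1,0)
3 | Q LOAD | counter=9 r=(10,9) succ=(0,0) retry=(1,0)
4 | Q CAS | counter=10 r=(10,9) succ=(0,1) retry=(1,0)
5 | Q LOAD | counter=10 r=(10,10) succ=(0,1) retry=(1,0)
6 | Q CAS | counter=11 r=(10,10) succ=(0,2) retry=(1,0)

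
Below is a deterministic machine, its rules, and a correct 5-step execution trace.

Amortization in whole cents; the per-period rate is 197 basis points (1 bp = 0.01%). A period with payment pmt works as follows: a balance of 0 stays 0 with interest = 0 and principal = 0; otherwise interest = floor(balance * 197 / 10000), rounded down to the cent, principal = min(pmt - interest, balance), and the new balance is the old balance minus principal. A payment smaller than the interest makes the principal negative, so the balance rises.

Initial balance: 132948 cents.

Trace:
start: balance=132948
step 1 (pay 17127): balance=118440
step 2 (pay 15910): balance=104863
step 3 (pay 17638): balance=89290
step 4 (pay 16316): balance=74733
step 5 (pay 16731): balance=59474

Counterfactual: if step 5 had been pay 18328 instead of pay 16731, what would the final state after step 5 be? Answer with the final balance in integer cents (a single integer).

(re-executing from step 5 with the substitution; state before step 5: balance=74733)
step 5 (pay 18328): balance=57877

57877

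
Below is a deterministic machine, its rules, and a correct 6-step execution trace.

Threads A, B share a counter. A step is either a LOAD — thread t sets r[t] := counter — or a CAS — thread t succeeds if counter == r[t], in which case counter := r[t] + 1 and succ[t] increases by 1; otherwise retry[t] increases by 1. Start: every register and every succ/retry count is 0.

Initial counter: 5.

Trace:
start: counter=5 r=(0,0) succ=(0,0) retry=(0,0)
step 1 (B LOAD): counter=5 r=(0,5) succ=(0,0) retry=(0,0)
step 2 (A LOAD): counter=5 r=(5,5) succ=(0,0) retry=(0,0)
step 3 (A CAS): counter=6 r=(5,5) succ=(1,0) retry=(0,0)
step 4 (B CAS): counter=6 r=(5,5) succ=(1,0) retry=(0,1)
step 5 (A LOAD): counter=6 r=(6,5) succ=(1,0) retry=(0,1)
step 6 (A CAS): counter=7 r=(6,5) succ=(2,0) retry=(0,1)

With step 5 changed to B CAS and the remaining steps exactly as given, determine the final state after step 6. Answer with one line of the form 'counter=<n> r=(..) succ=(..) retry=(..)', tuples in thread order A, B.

counter=6 r=(5,5) succ=(1,0) retry=(1,2)

(re-executing from step 5 with the substitution; state before step 5: counter=6 r=(5,5) succ=(1,0) retry=(0,1))
step 5 (B CAS): counter=6 r=(5,5) succ=(1,0) retry=(0,2)
step 6 (A CAS): counter=6 r=(5,5) succ=(1,0) retry=(1,2)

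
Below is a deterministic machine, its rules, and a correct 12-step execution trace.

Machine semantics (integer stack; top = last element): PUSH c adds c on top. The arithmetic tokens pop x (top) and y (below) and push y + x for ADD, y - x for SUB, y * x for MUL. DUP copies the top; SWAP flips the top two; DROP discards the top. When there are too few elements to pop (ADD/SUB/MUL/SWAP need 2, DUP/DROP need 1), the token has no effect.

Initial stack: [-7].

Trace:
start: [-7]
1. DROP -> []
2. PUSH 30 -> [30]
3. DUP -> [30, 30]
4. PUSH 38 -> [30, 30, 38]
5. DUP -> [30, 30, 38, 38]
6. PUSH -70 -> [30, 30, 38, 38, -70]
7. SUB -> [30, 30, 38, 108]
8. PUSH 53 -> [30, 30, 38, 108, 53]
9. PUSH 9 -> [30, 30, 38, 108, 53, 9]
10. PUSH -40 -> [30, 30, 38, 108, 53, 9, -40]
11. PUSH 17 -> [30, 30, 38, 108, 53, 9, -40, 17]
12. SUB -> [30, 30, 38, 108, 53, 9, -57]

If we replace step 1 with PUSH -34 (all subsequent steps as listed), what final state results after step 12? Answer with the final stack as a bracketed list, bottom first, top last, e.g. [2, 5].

[-7, -34, 30, 30, 38, 108, 53, 9, -57]

(re-executing from step 1 with the substitution; state before step 1: [-7])
1. PUSH -34 -> [-7, -34]
2. PUSH 30 -> [-7, -34, 30]
3. DUP -> [-7, -34, 30, 30]
4. PUSH 38 -> [-7, -34, 30, 30, 38]
5. DUP -> [-7, -34, 30, 30, 38, 38]
6. PUSH -70 -> [-7, -34, 30, 30, 38, 38, -70]
7. SUB -> [-7, -34, 30, 30, 38, 108]
8. PUSH 53 -> [-7, -34, 30, 30, 38, 108, 53]
9. PUSH 9 -> [-7, -34, 30, 30, 38, 108, 53, 9]
10. PUSH -40 -> [-7, -34, 30, 30, 38, 108, 53, 9, -40]
11. PUSH 17 -> [-7, -34, 30, 30, 38, 108, 53, 9, -40, 17]
12. SUB -> [-7, -34, 30, 30, 38, 108, 53, 9, -57]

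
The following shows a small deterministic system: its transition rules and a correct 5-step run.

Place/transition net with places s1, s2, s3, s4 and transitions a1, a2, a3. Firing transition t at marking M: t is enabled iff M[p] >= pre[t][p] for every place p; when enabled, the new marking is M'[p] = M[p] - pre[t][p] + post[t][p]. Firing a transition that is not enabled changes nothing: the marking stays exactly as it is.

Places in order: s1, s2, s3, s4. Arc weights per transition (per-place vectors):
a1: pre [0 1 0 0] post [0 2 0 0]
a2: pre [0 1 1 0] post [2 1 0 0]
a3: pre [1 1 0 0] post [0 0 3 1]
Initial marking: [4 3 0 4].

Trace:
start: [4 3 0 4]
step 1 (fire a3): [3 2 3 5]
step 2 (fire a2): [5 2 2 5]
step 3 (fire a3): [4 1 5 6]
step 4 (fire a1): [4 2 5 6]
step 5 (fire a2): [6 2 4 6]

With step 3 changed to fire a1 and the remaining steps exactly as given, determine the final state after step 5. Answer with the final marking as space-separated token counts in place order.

(re-executing from step 3 with the substitution; state before step 3: [5 2 2 5])
step 3 (fire a1): [5 3 2 5]
step 4 (fire a1): [5 4 2 5]
step 5 (fire a2): [7 4 1 5]

7 4 1 5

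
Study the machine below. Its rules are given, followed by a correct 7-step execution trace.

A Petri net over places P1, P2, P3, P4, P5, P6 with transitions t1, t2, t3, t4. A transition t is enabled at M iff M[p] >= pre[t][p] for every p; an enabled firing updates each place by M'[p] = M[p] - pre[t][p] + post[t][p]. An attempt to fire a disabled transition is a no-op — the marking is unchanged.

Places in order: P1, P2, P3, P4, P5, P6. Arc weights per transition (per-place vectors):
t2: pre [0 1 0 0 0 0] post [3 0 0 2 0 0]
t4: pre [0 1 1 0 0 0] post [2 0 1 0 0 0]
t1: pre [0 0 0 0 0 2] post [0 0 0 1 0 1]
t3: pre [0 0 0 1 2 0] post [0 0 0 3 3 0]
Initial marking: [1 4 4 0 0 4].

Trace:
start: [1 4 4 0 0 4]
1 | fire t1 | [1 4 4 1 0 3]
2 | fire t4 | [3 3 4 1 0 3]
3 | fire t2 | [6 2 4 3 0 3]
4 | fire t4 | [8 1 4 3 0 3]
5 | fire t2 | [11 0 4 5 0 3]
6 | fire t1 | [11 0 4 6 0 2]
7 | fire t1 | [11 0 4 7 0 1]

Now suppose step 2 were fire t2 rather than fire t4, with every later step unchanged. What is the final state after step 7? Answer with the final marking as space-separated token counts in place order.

(re-executing from step 2 with the substitution; state before step 2: [1 4 4 1 0 3])
2 | fire t2 | [4 3 4 3 0 3]
3 | fire t2 | [7 2 4 5 0 3]
4 | fire t4 | [9 1 4 5 0 3]
5 | fire t2 | [12 0 4 7 0 3]
6 | fire t1 | [12 0 4 8 0 2]
7 | fire t1 | [12 0 4 9 0 1]

12 0 4 9 0 1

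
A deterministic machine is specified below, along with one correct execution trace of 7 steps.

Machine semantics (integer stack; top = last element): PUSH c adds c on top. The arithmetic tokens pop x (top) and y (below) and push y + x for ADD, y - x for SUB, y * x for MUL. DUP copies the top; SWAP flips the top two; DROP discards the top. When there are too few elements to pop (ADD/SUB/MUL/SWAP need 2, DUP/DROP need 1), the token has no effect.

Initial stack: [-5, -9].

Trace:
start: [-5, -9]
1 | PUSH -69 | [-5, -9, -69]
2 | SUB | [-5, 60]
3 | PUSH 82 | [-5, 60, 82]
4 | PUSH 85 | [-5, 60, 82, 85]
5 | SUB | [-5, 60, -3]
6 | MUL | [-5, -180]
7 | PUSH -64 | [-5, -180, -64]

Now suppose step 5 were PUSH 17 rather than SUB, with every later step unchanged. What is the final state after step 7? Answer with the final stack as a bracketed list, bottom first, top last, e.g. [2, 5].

(re-executing from step 5 with the substitution; state before step 5: [-5, 60, 82, 85])
5 | PUSH 17 | [-5, 60, 82, 85, 17]
6 | MUL | [-5, 60, 82, 1445]
7 | PUSH -64 | [-5, 60, 82, 1445, -64]

[-5, 60, 82, 1445, -64]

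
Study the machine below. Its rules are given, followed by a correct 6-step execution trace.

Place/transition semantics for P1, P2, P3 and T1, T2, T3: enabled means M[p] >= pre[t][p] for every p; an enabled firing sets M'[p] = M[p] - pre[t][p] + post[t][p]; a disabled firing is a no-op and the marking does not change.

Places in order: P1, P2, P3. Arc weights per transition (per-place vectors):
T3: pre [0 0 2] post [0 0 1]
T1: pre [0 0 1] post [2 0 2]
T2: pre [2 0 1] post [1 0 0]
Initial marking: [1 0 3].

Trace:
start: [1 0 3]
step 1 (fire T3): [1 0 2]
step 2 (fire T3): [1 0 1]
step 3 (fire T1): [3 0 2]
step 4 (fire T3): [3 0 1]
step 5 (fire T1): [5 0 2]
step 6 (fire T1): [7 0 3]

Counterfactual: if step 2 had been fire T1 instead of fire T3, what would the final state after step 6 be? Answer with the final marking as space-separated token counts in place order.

(re-executing from step 2 with the substitution; state before step 2: [1 0 2])
step 2 (fire T1): [3 0 3]
step 3 (fire T1): [5 0 4]
step 4 (fire T3): [5 0 3]
step 5 (fire T1): [7 0 4]
step 6 (fire T1): [9 0 5]

9 0 5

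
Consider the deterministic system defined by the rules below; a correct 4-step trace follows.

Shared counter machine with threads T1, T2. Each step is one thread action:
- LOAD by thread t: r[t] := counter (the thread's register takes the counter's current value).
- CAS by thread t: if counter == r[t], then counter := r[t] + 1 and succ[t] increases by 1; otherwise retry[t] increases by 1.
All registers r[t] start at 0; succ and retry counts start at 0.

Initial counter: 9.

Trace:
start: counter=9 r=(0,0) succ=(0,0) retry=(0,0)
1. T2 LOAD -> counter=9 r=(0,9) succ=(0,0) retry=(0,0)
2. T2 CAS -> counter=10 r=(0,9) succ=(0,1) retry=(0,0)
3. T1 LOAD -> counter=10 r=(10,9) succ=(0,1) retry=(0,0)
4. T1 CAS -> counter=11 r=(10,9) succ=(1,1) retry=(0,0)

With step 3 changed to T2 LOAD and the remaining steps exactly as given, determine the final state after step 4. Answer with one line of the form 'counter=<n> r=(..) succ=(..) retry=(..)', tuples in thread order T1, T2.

counter=10 r=(0,10) succ=(0,1) retry=(1,0)

(re-executing from step 3 with the substitution; state before step 3: counter=10 r=(0,9) succ=(0,1) retry=(0,0))
3. T2 LOAD -> counter=10 r=(0,10) succ=(0,1) retry=(0,0)
4. T1 CAS -> counter=10 r=(0,10) succ=(0,1) retry=(1,0)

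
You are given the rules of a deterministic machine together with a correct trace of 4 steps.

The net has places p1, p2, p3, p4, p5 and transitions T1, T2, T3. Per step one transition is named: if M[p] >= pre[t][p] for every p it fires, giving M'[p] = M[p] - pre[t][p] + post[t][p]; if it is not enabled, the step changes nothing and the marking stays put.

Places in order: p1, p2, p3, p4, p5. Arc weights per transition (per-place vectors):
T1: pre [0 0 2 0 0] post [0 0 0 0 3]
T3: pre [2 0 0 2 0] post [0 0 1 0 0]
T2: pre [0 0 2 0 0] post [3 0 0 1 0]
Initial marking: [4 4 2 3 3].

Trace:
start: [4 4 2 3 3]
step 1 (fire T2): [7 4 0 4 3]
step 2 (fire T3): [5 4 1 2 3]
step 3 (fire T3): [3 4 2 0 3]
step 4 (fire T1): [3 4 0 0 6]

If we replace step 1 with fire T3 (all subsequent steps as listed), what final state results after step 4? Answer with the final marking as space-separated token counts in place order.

2 4 1 1 6

(re-executing from step 1 with the substitution; state before step 1: [4 4 2 3 3])
step 1 (fire T3): [2 4 3 1 3]
step 2 (fire T3): [2 4 3 1 3]
step 3 (fire T3): [2 4 3 1 3]
step 4 (fire T1): [2 4 1 1 6]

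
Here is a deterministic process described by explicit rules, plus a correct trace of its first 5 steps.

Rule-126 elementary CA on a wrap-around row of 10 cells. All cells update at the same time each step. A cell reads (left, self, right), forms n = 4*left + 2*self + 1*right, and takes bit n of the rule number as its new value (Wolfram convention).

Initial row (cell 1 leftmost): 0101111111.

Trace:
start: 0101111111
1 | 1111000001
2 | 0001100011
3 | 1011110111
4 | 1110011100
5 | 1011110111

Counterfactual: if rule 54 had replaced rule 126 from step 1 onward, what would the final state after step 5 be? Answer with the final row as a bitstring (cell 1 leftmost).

(re-executing steps 1..5 under rule 54; state before step 1: 0101111111)
1 | 1110000000
2 | 0001000001
3 | 1011100011
4 | 0100010100
5 | 1110111110

1110111110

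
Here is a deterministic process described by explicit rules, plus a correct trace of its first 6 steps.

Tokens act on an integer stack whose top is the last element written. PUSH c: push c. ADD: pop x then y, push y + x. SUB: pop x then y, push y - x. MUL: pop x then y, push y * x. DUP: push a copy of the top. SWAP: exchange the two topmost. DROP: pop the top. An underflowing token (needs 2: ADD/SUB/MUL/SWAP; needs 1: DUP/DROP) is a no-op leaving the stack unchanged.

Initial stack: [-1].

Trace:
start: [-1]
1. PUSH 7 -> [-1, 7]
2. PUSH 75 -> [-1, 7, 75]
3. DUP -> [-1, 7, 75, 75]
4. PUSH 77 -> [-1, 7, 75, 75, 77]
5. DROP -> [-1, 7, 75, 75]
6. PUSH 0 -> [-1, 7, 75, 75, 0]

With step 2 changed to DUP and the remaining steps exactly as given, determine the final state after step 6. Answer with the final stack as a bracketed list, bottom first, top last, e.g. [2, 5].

(re-executing from step 2 with the substitution; state before step 2: [-1, 7])
2. DUP -> [-1, 7, 7]
3. DUP -> [-1, 7, 7, 7]
4. PUSH 77 -> [-1, 7, 7, 7, 77]
5. DROP -> [-1, 7, 7, 7]
6. PUSH 0 -> [-1, 7, 7, 7, 0]

[-1, 7, 7, 7, 0]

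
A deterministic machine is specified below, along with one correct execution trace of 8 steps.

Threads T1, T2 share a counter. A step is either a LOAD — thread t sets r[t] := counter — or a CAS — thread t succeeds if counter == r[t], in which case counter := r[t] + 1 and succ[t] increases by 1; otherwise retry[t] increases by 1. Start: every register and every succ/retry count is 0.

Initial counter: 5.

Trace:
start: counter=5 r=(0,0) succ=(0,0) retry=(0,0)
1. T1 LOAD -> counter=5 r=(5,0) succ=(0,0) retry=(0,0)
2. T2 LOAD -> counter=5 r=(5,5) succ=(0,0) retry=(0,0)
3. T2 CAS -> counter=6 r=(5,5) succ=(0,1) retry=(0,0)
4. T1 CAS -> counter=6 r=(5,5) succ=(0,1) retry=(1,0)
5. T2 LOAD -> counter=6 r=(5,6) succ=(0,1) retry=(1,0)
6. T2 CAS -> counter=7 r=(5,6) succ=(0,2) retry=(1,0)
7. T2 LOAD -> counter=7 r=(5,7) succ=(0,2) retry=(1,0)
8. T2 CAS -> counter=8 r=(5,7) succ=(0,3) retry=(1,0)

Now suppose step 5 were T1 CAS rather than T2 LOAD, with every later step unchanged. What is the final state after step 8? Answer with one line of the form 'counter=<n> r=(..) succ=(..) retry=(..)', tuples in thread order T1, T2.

counter=7 r=(5,6) succ=(0,2) retry=(2,1)

(re-executing from step 5 with the substitution; state before step 5: counter=6 r=(5,5) succ=(0,1) retry=(1,0))
5. T1 CAS -> counter=6 r=(5,5) succ=(0,1) retry=(2,0)
6. T2 CAS -> counter=6 r=(5,5) succ=(0,1) retry=(2,1)
7. T2 LOAD -> counter=6 r=(5,6) succ=(0,1) retry=(2,1)
8. T2 CAS -> counter=7 r=(5,6) succ=(0,2) retry=(2,1)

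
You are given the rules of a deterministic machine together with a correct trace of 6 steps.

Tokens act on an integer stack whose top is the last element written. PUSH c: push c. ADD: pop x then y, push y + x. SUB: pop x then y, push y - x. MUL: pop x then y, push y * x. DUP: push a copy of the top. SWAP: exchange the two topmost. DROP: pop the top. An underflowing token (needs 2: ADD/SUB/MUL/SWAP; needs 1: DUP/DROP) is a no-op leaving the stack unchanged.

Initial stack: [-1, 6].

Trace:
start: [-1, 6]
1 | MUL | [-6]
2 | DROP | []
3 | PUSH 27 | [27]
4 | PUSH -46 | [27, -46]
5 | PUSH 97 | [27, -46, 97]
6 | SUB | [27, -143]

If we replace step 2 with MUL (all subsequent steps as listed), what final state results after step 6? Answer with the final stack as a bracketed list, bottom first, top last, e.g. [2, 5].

(re-executing from step 2 with the substitution; state before step 2: [-6])
2 | MUL | [-6]
3 | PUSH 27 | [-6, 27]
4 | PUSH -46 | [-6, 27, -46]
5 | PUSH 97 | [-6, 27, -46, 97]
6 | SUB | [-6, 27, -143]

[-6, 27, -143]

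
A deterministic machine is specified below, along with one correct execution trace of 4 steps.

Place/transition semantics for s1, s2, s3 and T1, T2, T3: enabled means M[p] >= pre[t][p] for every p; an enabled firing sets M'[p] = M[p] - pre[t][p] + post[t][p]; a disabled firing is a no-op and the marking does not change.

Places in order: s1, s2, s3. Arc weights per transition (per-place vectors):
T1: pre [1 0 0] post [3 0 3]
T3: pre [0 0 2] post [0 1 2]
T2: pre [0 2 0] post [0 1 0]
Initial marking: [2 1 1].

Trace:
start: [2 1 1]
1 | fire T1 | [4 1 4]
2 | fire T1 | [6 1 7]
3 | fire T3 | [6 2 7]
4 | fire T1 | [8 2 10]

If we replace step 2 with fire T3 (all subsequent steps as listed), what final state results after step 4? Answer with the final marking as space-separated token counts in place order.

(re-executing from step 2 with the substitution; state before step 2: [4 1 4])
2 | fire T3 | [4 2 4]
3 | fire T3 | [4 3 4]
4 | fire T1 | [6 3 7]

6 3 7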